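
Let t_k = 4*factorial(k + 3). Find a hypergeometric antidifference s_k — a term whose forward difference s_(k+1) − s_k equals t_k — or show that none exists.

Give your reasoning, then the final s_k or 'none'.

not Gosper-summable; s_k does not exist

t_(k+1)/t_k = k + 4.
Take A(k)=k + 4, B(k)=1, C(k)=1.
Key eq: (k + 4)·f(k+1) = (1)·f(k) + (1).
Bound: deg f ≤ -1.
d = -1 < 0 ⇒ no nonzero polynomial f; not summable.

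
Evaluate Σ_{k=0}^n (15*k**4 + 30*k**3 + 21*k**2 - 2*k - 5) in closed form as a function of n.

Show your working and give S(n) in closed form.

S(n) = 3*n**5 + 15*n**4 + 27*n**3 + 17*n**2 - 3*n - 5

r(k) = (15*k**4 + 90*k**3 + 201*k**2 + 190*k + 59)/(15*k**4 + 30*k**3 + 21*k**2 - 2*k - 5) after simplifying.
A = 1, B = 1, C = k**4 + 2*k**3 + 7*k**2/5 - 2*k/15 - 1/3.
Set up (1)·f(k+1) − (1)·f(k) − (k**4 + 2*k**3 + 7*k**2/5 - 2*k/15 - 1/3) = 0.
deg f ≤ 5 (via 0,0,4).
Solve for f: f(k) = k*(3*k**4 - 3*k**2 - 4*k - 1)/15 (degree 5 ≤ 5).
Then R = B(k−1)f/C = k*(3*k**4 - 3*k**2 - 4*k - 1)/(15*k**4 + 30*k**3 + 21*k**2 - 2*k - 5), so s_k = R(k)·t_k = k*(3*k**4 - 3*k**2 - 4*k - 1).
Δs = 15*k**4 + 30*k**3 + 21*k**2 - 2*k - 5, as required.
Σ_(k=0)^n t_k = s_(n+1) − s_(0) = (3*n**5 + 15*n**4 + 27*n**3 + 17*n**2 - 3*n - 5) − (0), i.e. 3*n**5 + 15*n**4 + 27*n**3 + 17*n**2 - 3*n - 5.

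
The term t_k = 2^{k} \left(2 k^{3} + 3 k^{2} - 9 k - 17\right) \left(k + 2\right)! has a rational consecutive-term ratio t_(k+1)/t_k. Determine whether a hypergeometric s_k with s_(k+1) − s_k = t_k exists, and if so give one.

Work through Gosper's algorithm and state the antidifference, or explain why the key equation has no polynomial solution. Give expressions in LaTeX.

The ratio is 2*(2*k**4 + 15*k**3 + 30*k**2 - 12*k - 63)/(2*k**3 + 3*k**2 - 9*k - 17).
So A=2*k + 6 and B=1, with C=k**3 + 3*k**2/2 - 9*k/2 - 17/2.
Solve (2*k + 6)·f(k+1) − (1)·f(k) = k**3 + 3*k**2/2 - 9*k/2 - 17/2.
Degrees (1,0,3) ⇒ d ≤ 2.
Coefficient equations give f(k) = (k**2 - 3*k - 1)/2.
Then R = B(k−1)f/C = (k**2 - 3*k - 1)/(2*k**3 + 3*k**2 - 9*k - 17), so s_k = R(k)·t_k = 2**k*(k**2 - 3*k - 1)*factorial(k + 2).
Δs = 2**k*(2*k**3 + 3*k**2 - 9*k - 17)*factorial(k + 2), as required.

s_k = 2^{k} \left(k^{2} - 3 k - 1\right) \left(k + 2\right)!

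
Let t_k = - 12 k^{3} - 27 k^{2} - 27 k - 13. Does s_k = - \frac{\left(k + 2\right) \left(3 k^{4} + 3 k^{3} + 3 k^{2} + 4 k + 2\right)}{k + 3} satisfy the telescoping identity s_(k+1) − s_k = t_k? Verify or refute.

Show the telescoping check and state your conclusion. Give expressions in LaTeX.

s_(k+1) = (-3*k**5 - 24*k**4 - 75*k**3 - 121*k**2 - 108*k - 45)/(k + 4)
s_(k+1) − s_k = (-12*k**5 - 102*k**4 - 300*k**3 - 421*k**2 - 325*k - 119)/(k**2 + 7*k + 12)
(s_(k+1) − s_k) − t_k = (9*k**4 + 60*k**3 + 105*k**2 + 90*k + 37)/(k**2 + 7*k + 12)

Invalid: residual \frac{9 k^{4} + 60 k^{3} + 105 k^{2} + 90 k + 37}{k^{2} + 7 k + 12} ≠ 0.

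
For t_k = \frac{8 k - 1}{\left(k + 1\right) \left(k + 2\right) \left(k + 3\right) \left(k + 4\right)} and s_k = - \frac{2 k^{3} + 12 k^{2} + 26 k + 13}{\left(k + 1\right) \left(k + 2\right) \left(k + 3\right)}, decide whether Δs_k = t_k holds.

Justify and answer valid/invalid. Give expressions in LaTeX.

valid (s_(k+1) − s_k reduces to t_k)

s_(k+1) = (-26*k - 2*(k + 1)**3 - 12*(k + 1)**2 - 39)/((k + 2)*(k + 3)*(k + 4))
s_(k+1) − s_k = (8*k - 1)/(k**4 + 10*k**3 + 35*k**2 + 50*k + 24)
(s_(k+1) − s_k) − t_k = 0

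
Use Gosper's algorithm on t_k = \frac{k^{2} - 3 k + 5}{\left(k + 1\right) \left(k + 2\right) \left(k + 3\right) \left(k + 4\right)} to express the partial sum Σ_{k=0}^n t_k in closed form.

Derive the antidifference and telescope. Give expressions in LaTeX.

S(n) = \frac{n^{3} + 6 n^{2} + 20 n + 15}{3 \left(n^{3} + 9 n^{2} + 26 n + 24\right)}

Compute t_(k+1)/t_k: get (k**3 + 2*k + 3)/(k**3 + 2*k**2 - 10*k + 25).
Factor: A=k + 1; B=k + 5; C=k**2 - 3*k + 5.
Key eq: (k + 1)·f(k+1) = (k + 4)·f(k) + (k**2 - 3*k + 5).
From deg A=1, deg B=1, deg C=2: d=3.
Match coefficients ⇒ f(k) = k*(k**2 + 3*k + 11)/3.
Then R = B(k−1)f/C = k*(k + 4)*(k**2 + 3*k + 11)/(3*(k**2 - 3*k + 5)), so s_k = R(k)·t_k = k*(k**2 + 3*k + 11)/(3*(k + 1)*(k + 2)*(k + 3)).
Check: Δs_k = (k**2 - 3*k + 5)/(k**4 + 10*k**3 + 35*k**2 + 50*k + 24). ✓
Telescope: S(n) = s_(n+1) − s_(0) = (n**3 + 6*n**2 + 20*n + 15)/(3*(n**3 + 9*n**2 + 26*n + 24)) − (0) = (n**3 + 6*n**2 + 20*n + 15)/(3*(n**3 + 9*n**2 + 26*n + 24)).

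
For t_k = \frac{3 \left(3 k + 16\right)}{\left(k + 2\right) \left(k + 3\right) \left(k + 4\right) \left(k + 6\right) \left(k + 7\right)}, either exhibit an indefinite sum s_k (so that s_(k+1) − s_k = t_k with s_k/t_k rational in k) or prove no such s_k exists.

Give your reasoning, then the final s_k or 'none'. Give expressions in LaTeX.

Ratio r(k) = (k + 2)*(k + 6)*(3*k + 19)/((k + 5)*(k + 8)*(3*k + 16)).
A = k + 2, B = k + 8, C = k**2 + 31*k/3 + 80/3.
Need (k + 2)·f(k+1) − (k + 7)·f(k) = k**2 + 31*k/3 + 80/3.
From deg A=1, deg B=1, deg C=2: d=5.
Solve for f: f(k) = k*(k + 4)*(k + 5)*(k**2 + 11*k + 36)/108 (degree 5 ≤ 5).
Certificate R = B(k−1)f/C = k*(k + 4)*(k + 7)*(k**2 + 11*k + 36)/(36*(3*k + 16)) gives s_k = k*(k**2 + 11*k + 36)/(12*(k**3 + 11*k**2 + 36*k + 36)).
Verify: 3*(3*k + 16)/(k**5 + 22*k**4 + 185*k**3 + 740*k**2 + 1404*k + 1008) matches t_k.

s_k = \frac{k \left(k^{2} + 11 k + 36\right)}{12 \left(k^{3} + 11 k^{2} + 36 k + 36\right)}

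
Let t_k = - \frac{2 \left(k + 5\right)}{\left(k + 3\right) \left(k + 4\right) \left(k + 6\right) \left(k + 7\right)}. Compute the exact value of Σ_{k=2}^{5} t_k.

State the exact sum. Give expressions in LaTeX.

Σ = -17/1080

The ratio is (k + 3)*(k + 6)**2/((k + 5)**2*(k + 8)).
So A=k + 3 and B=k + 8, with C=k**2 + 10*k + 25.
Need (k + 3)·f(k+1) − (k + 7)·f(k) = k**2 + 10*k + 25.
From deg A=1, deg B=1, deg C=2: d=4.
Match coefficients ⇒ f(k) = k*(k + 4)*(k + 5)*(k + 9)/36.
Get s_k = R·t_k = k*(-k - 9)/(18*(k**2 + 9*k + 18)) with R(k) = B(k−1)f(k)/C(k) = k*(k + 4)*(k + 7)*(k + 9)/(36*(k + 5)).
Verify: 2*(-k - 5)/(k**4 + 20*k**3 + 145*k**2 + 450*k + 504) matches t_k.
Σ_(k=2)^(5) t_k = s_(6) − s_(2) = -5/108 − (-11/360) = -17/1080.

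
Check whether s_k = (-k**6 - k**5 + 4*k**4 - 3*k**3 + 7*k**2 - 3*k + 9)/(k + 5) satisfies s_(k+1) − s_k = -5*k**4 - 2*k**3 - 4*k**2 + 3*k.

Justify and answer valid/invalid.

Invalid: residual 2*(4*k**5 + 29*k**4 + 12*k**3 + 20*k**2 - 17*k + 3)/(k**2 + 11*k + 30) ≠ 0.

s_(k+1) = (-k**6 - 7*k**5 - 16*k**4 - 17*k**3 - 3*k**2 + 7*k + 12)/(k + 6)
s_(k+1) − s_k = (-5*k**6 - 49*k**5 - 118*k**4 - 77*k**3 - 47*k**2 + 56*k + 6)/(k**2 + 11*k + 30)
(s_(k+1) − s_k) − t_k = 2*(4*k**5 + 29*k**4 + 12*k**3 + 20*k**2 - 17*k + 3)/(k**2 + 11*k + 30)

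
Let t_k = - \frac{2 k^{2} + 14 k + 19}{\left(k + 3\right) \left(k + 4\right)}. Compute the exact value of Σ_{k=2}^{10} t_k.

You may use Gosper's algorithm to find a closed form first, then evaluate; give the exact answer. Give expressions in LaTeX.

Σ = -243/14

The ratio is (k + 3)*(14*k + 2*(k + 1)**2 + 33)/((k + 5)*(2*k**2 + 14*k + 19)).
So A=k + 3 and B=k + 5, with C=k**2 + 7*k + 19/2.
Need (k + 3)·f(k+1) − (k + 4)·f(k) = k**2 + 7*k + 19/2.
Bound: deg f ≤ 2.
Solving with deg f ≤ 2: f(k) = k*(6*k + 13)/6.
So s_k = (B(k−1)f/C)·t_k = (k*(k + 4)*(6*k + 13)/(3*(2*k**2 + 14*k + 19)))·t_k = k*(-6*k - 13)/(3*(k + 3)).
Δs = (-2*k**2 - 14*k - 19)/(k**2 + 7*k + 12), as required.
Sum = s_(11) − s_(2); s_(11) = -869/42, s_(2) = -10/3 ⇒ -243/14.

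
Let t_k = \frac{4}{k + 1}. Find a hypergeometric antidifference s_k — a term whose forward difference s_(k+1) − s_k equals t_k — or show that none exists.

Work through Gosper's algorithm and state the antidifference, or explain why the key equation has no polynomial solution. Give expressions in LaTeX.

none — t_k is not Gosper-summable

Ratio r(k) = (k + 1)/(k + 2).
Gosper form: A/B · C(k+1)/C(k) with A=k + 1, B=k + 2, C=1.
Set up (k + 1)·f(k+1) − (k + 1)·f(k) − (1) = 0.
Bound: deg f ≤ 0.
Generic f = c0 gives residual -1; -1 = 0 cannot hold, so t_k is not Gosper-summable.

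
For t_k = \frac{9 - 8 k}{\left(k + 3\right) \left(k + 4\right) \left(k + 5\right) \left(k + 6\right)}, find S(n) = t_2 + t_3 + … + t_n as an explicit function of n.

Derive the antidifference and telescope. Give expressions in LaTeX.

t_(k+1)/t_k = (k + 3)*(8*k - 1)/((k + 7)*(8*k - 9)).
Take A(k)=k + 3, B(k)=k + 7, C(k)=k - 9/8.
Need (k + 3)·f(k+1) − (k + 6)·f(k) = k - 9/8.
From deg A=1, deg B=1, deg C=1: d=3.
A polynomial solution: f(k) = k*(k**2 + 12*k - 193)/480.
Get s_k = R·t_k = k*(-k**2 - 12*k + 193)/(60*(k + 3)*(k + 4)*(k + 5)) with R(k) = B(k−1)f(k)/C(k) = k*(k + 6)*(k**2 + 12*k - 193)/(60*(8*k - 9)).
s_(k+1) − s_k = (9 - 8*k)/(k**4 + 18*k**3 + 119*k**2 + 342*k + 360) = t_k.
Evaluate: s_(n+1) = (-n**3 - 15*n**2 + 166*n + 180)/(60*(n**3 + 15*n**2 + 74*n + 120)); subtract s_(2) = 11/420 ⇒ S(n) = (-3*n**3 - 45*n**2 + 58*n - 10)/(70*(n**3 + 15*n**2 + 74*n + 120)).

S(n) = \frac{- 3 n^{3} - 45 n^{2} + 58 n - 10}{70 \left(n^{3} + 15 n^{2} + 74 n + 120\right)}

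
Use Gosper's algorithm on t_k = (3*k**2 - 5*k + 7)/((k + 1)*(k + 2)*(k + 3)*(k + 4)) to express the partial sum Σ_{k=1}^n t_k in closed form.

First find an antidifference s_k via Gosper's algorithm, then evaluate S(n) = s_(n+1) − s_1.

S(n) = n*(3*n**2 + 3*n + 14)/(8*(n**3 + 9*n**2 + 26*n + 24))

t_(k+1)/t_k = (k + 1)*(-5*k + 3*(k + 1)**2 + 2)/((k + 5)*(3*k**2 - 5*k + 7)).
So A=k + 1 and B=k + 5, with C=k**2 - 5*k/3 + 7/3.
Need (k + 1)·f(k+1) − (k + 4)·f(k) = k**2 - 5*k/3 + 7/3.
d = 3 from the (1,1,2) case.
Coefficient equations give f(k) = k*(2*k**2 + 3*k + 16)/9.
R(k) = B(k−1)·f(k)/C(k) = k*(k + 4)*(2*k**2 + 3*k + 16)/(3*(3*k**2 - 5*k + 7)); s_k = R·t_k = k*(2*k**2 + 3*k + 16)/(3*(k + 1)*(k + 2)*(k + 3)).
s_(k+1) − s_k = (3*k**2 - 5*k + 7)/(k**4 + 10*k**3 + 35*k**2 + 50*k + 24) = t_k.
Σ_(k=1)^n t_k = s_(n+1) − s_(1) = ((2*n**3 + 9*n**2 + 28*n + 21)/(3*(n**3 + 9*n**2 + 26*n + 24))) − (7/24), i.e. n*(3*n**2 + 3*n + 14)/(8*(n**3 + 9*n**2 + 26*n + 24)).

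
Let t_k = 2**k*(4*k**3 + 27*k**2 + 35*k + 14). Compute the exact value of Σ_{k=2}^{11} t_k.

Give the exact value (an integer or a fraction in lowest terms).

Σ = 30039888

The ratio is 2*(4*k**3 + 39*k**2 + 101*k + 80)/(4*k**3 + 27*k**2 + 35*k + 14).
Factor: A=2; B=1; C=k**3 + 27*k**2/4 + 35*k/4 + 7/2.
Key eq: (2)·f(k+1) = (1)·f(k) + (k**3 + 27*k**2/4 + 35*k/4 + 7/2).
Degrees (0,0,3) ⇒ d ≤ 3.
A polynomial solution: f(k) = (4*k**3 + 3*k**2 - k + 2)/4.
Certificate R = B(k−1)f/C = (4*k**3 + 3*k**2 - k + 2)/(4*k**3 + 27*k**2 + 35*k + 14) gives s_k = 2**k*(4*k**3 + 3*k**2 - k + 2).
s_(k+1) − s_k = 2**k*(4*k**3 + 27*k**2 + 35*k + 14) = t_k.
Evaluate s at k=12 and k=2: 30040064 and 176; difference 30039888.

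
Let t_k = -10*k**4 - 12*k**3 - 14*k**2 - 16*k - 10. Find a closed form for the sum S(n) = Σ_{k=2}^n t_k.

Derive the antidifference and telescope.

S(n) = -2*n**5 - 8*n**4 - 14*n**3 - 18*n**2 - 20*n + 62

Ratio r(k) = (5*k**4 + 26*k**3 + 55*k**2 + 60*k + 31)/(5*k**4 + 6*k**3 + 7*k**2 + 8*k + 5).
A = 1, B = 1, C = k**4 + 6*k**3/5 + 7*k**2/5 + 8*k/5 + 1.
f must satisfy (1)·f(k+1) − (1)·f(k) = k**4 + 6*k**3/5 + 7*k**2/5 + 8*k/5 + 1.
Degrees (0,0,4) ⇒ d ≤ 5.
A polynomial solution: f(k) = k*(k**4 - k**3 + k**2 + 2*k + 2)/5.
Then R = B(k−1)f/C = k*(k**4 - k**3 + k**2 + 2*k + 2)/(5*k**4 + 6*k**3 + 7*k**2 + 8*k + 5), so s_k = R(k)·t_k = 2*k*(-k**4 + k**3 - k**2 - 2*k - 2).
Verify: -10*k**4 - 12*k**3 - 14*k**2 - 16*k - 10 matches t_k.
Σ_(k=2)^n t_k = s_(n+1) − s_(2) = (-2*n**5 - 8*n**4 - 14*n**3 - 18*n**2 - 20*n - 10) − (-72), i.e. -2*n**5 - 8*n**4 - 14*n**3 - 18*n**2 - 20*n + 62.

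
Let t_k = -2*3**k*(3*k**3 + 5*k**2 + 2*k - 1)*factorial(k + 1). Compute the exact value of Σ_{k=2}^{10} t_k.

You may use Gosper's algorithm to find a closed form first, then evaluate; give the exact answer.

t_(k+1)/t_k = 3*(3*k**4 + 20*k**3 + 49*k**2 + 51*k + 18)/(3*k**3 + 5*k**2 + 2*k - 1).
So A=3*k + 6 and B=1, with C=k**3 + 5*k**2/3 + 2*k/3 - 1/3.
Solve (3*k + 6)·f(k+1) − (1)·f(k) = k**3 + 5*k**2/3 + 2*k/3 - 1/3.
From deg A=1, deg B=0, deg C=3: d=2.
Solving with deg f ≤ 2: f(k) = (k - 1)**2/3.
So s_k = (B(k−1)f/C)·t_k = ((k - 1)**2/(3*k**3 + 5*k**2 + 2*k - 1))·t_k = -2*3**k*(k - 1)**2*factorial(k + 1).
Check: Δs_k = -2*3**k*(3*k**3 + 5*k**2 + 2*k - 1)*factorial(k + 1). ✓
Sum = s_(11) − s_(2); s_(11) = -16970739287040000, s_(2) = -108 ⇒ -16970739287039892.

Σ = -16970739287039892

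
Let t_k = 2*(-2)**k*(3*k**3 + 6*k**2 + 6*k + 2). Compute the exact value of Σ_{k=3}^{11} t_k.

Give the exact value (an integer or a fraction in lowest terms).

Compute t_(k+1)/t_k: get 2*(-3*k**3 - 15*k**2 - 27*k - 17)/(3*k**3 + 6*k**2 + 6*k + 2).
A = -2, B = 1, C = k**3 + 2*k**2 + 2*k + 2/3.
Set up (-2)·f(k+1) − (1)·f(k) − (k**3 + 2*k**2 + 2*k + 2/3) = 0.
Degrees (0,0,3) ⇒ d ≤ 3.
Match coefficients ⇒ f(k) = -k**3/3.
Get s_k = R·t_k = (-2)**(k + 1)*k**3 with R(k) = B(k−1)f(k)/C(k) = -k**3/(3*k**3 + 6*k**2 + 6*k + 2).
s_(k+1) − s_k = 2*(-2)**k*(k**3 + 2*(k + 1)**3) = t_k.
Sum = s_(12) − s_(3); s_(12) = -14155776, s_(3) = 432 ⇒ -14156208.

Σ = -14156208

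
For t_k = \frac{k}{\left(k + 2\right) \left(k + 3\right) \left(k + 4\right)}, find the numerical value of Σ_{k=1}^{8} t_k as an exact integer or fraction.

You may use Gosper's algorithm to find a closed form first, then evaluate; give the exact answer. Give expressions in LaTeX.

Σ = 1/11

The ratio is (k + 1)*(k + 2)/(k*(k + 5)).
Normal form (A,B,C) = (k + 2, k + 5, k).
Solve (k + 2)·f(k+1) − (k + 4)·f(k) = k.
From deg A=1, deg B=1, deg C=1: d=2.
Solving with deg f ≤ 2: f(k) = k*(k - 1)/6.
So s_k = (B(k−1)f/C)·t_k = ((k - 1)*(k + 4)/6)·t_k = k*(k - 1)/(6*(k + 2)*(k + 3)).
Verify: k/(k**3 + 9*k**2 + 26*k + 24) matches t_k.
Evaluate s at k=9 and k=1: 1/11 and 0; difference 1/11.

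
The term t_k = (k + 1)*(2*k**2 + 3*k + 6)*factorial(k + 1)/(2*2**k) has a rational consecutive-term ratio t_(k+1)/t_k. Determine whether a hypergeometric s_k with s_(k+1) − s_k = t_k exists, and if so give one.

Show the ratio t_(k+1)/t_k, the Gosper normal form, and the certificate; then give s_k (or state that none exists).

s_k = (2*k**2 + k - 2)*factorial(k + 1)/2**k

Compute t_(k+1)/t_k: get (k + 2)**2*(3*k + 2*(k + 1)**2 + 9)/(2*(k + 1)*(2*k**2 + 3*k + 6)).
Factor: A=k/2 + 1; B=1; C=k**3 + 5*k**2/2 + 9*k/2 + 3.
Need (k/2 + 1)·f(k+1) − (1)·f(k) = k**3 + 5*k**2/2 + 9*k/2 + 3.
deg f ≤ 2 (via 1,0,3).
Coefficient equations give f(k) = 2*k**2 + k - 2.
Certificate R = B(k−1)f/C = 2*(2*k**2 + k - 2)/((k + 1)*(2*k**2 + 3*k + 6)) gives s_k = (2*k**2 + k - 2)*factorial(k + 1)/2**k.
Δs = (k + 1)*(2*k**2 + 3*k + 6)*factorial(k + 1)/(2*2**k), as required.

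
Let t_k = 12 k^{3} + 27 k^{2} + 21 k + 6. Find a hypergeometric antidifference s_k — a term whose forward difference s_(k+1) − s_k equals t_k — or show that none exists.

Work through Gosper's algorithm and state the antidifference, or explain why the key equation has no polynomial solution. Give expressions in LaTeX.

s_k = 3 k^{3} \left(k + 1\right)

r(k) = (4*k**3 + 21*k**2 + 37*k + 22)/(4*k**3 + 9*k**2 + 7*k + 2) after simplifying.
So A=1 and B=1, with C=k**3 + 9*k**2/4 + 7*k/4 + 1/2.
Solve (1)·f(k+1) − (1)·f(k) = k**3 + 9*k**2/4 + 7*k/4 + 1/2.
Bound: deg f ≤ 4.
A polynomial solution: f(k) = k**3*(k + 1)/4.
R(k) = B(k−1)·f(k)/C(k) = k**3/(4*k**2 + 5*k + 2); s_k = R·t_k = 3*k**3*(k + 1).
Check: Δs_k = 12*k**3 + 27*k**2 + 21*k + 6. ✓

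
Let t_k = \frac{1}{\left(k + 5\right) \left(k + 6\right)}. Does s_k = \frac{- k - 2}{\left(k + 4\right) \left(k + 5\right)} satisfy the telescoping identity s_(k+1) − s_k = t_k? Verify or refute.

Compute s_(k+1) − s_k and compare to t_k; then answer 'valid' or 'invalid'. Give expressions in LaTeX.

s_(k+1) = (-k - 3)/((k + 5)*(k + 6))
s_(k+1) − s_k = k/(k**3 + 15*k**2 + 74*k + 120)
(s_(k+1) − s_k) − t_k = -4/(k**3 + 15*k**2 + 74*k + 120)

Invalid: residual - \frac{4}{k^{3} + 15 k^{2} + 74 k + 120} ≠ 0.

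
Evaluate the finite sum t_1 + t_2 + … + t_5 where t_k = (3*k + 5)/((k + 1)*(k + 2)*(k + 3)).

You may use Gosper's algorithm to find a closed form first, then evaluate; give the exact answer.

Step 1: r(k) = (k + 1)*(3*k + 8)/((k + 4)*(3*k + 5)).
A = k + 1, B = k + 4, C = k + 5/3.
Key eq: (k + 1)·f(k+1) = (k + 3)·f(k) + (k + 5/3).
From deg A=1, deg B=1, deg C=1: d=2.
Coefficient equations give f(k) = k*(2*k + 3)/3.
Get s_k = R·t_k = k*(2*k + 3)/((k + 1)*(k + 2)) with R(k) = B(k−1)f(k)/C(k) = k*(k + 3)*(2*k + 3)/(3*k + 5).
Verify: (3*k + 5)/(k**3 + 6*k**2 + 11*k + 6) matches t_k.
Σ_(k=1)^(5) t_k = s_(6) − s_(1) = 45/28 − (5/6) = 65/84.

Σ = 65/84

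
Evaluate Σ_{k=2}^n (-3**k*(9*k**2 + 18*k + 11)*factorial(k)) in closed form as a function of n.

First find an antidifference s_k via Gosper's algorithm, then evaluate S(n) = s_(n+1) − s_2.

t_(k+1)/t_k = 3*(9*k**3 + 45*k**2 + 74*k + 38)/(9*k**2 + 18*k + 11).
A = 3*k + 3, B = 1, C = k**2 + 2*k + 11/9.
Solve (3*k + 3)·f(k+1) − (1)·f(k) = k**2 + 2*k + 11/9.
Degrees (1,0,2) ⇒ d ≤ 1.
A polynomial solution: f(k) = (3*k + 1)/9.
Get s_k = R·t_k = -3**k*(3*k + 1)*factorial(k) with R(k) = B(k−1)f(k)/C(k) = (3*k + 1)/(9*k**2 + 18*k + 11).
Check: Δs_k = -3**k*(9*k**2 + 18*k + 11)*factorial(k). ✓
s_(n+1) = -3**(n + 1)*(3*n + 4)*factorial(n + 1) and s_(2) = -126, so S(n) = -9*3**n*n**2*factorial(n) - 21*3**n*n*factorial(n) - 12*3**n*factorial(n) + 126.

S(n) = -9*3**n*n**2*factorial(n) - 21*3**n*n*factorial(n) - 12*3**n*factorial(n) + 126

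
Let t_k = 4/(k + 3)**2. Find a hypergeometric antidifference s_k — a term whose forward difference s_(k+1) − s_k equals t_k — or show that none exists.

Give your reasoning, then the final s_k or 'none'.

Step 1: r(k) = (k + 3)**2/(k + 4)**2.
A = k**2 + 6*k + 9, B = k**2 + 8*k + 16, C = 1.
Set up (k**2 + 6*k + 9)·f(k+1) − (k**2 + 6*k + 9)·f(k) − (1) = 0.
From deg A=2, deg B=2, deg C=0: d=0.
Write f(k) = c0. Then LHS − RHS = -1, requiring -1 = 0: contradictory. No certificate.

none — t_k is not Gosper-summable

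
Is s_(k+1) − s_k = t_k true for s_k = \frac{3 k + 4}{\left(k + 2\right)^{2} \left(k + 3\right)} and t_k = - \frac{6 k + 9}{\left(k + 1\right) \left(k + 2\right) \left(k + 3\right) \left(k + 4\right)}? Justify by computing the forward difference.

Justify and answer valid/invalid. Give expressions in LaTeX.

Invalid: residual \frac{9 k^{2} + 37 k + 34}{k^{6} + 15 k^{5} + 91 k^{4} + 285 k^{3} + 484 k^{2} + 420 k + 144} ≠ 0.

s_(k+1) = (3*k + 7)/((k + 3)**2*(k + 4))
s_(k+1) − s_k = 2*(-3*k**2 - 12*k - 10)/(k**5 + 14*k**4 + 77*k**3 + 208*k**2 + 276*k + 144)
(s_(k+1) − s_k) − t_k = (9*k**2 + 37*k + 34)/(k**6 + 15*k**5 + 91*k**4 + 285*k**3 + 484*k**2 + 420*k + 144)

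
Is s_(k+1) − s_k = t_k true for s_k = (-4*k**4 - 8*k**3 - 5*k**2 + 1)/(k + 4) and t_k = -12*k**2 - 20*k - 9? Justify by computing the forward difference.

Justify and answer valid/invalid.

s_(k+1) = (-4*(k + 1)**4 - 8*(k + 1)**3 - 5*(k + 1)**2 + 1)/(k + 5)
s_(k+1) − s_k = (-12*k**4 - 104*k**3 - 237*k**2 - 217*k - 69)/(k**2 + 9*k + 20)
(s_(k+1) − s_k) − t_k = 3*(8*k**3 + 64*k**2 + 88*k + 37)/(k**2 + 9*k + 20)

Invalid: residual 3*(8*k**3 + 64*k**2 + 88*k + 37)/(k**2 + 9*k + 20) ≠ 0.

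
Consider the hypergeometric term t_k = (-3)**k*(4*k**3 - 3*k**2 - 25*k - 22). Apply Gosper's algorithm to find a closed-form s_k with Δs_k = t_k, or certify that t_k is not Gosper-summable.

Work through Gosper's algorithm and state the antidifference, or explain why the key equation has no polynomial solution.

s_k = (-3)**k*(-k**3 + 3*k**2 + 4*k + 1)

t_(k+1)/t_k = 3*(-4*k**3 - 9*k**2 + 19*k + 46)/(4*k**3 - 3*k**2 - 25*k - 22).
Gosper form: A/B · C(k+1)/C(k) with A=-3, B=1, C=k**3 - 3*k**2/4 - 25*k/4 - 11/2.
Need (-3)·f(k+1) − (1)·f(k) = k**3 - 3*k**2/4 - 25*k/4 - 11/2.
From deg A=0, deg B=0, deg C=3: d=3.
Solve for f: f(k) = -(k**3 - 3*k**2 - 4*k - 1)/4 (degree 3 ≤ 3).
Then R = B(k−1)f/C = -(k**3 - 3*k**2 - 4*k - 1)/(4*k**3 - 3*k**2 - 25*k - 22), so s_k = R(k)·t_k = (-3)**k*(-k**3 + 3*k**2 + 4*k + 1).
Δs = (-3)**k*(4*k**3 - 3*k**2 - 25*k - 22), as required.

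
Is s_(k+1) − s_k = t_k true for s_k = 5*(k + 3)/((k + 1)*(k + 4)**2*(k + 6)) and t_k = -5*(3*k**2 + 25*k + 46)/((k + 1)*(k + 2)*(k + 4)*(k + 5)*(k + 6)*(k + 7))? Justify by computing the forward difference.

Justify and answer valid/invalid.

Invalid: residual 5*(4*k**3 + 51*k**2 + 205*k + 254)/(k**8 + 34*k**7 + 492*k**6 + 3942*k**5 + 19023*k**4 + 56184*k**3 + 98084*k**2 + 91040*k + 33600) ≠ 0.

s_(k+1) = 5*(k + 4)/((k + 2)*(k + 5)**2*(k + 7))
s_(k+1) − s_k = 5*((k + 1)*(k + 4)**3*(k + 6) - (k + 2)*(k + 3)*(k + 5)**2*(k + 7))/((k + 1)*(k + 2)*(k + 4)**2*(k + 5)**2*(k + 6)*(k + 7))
(s_(k+1) − s_k) − t_k = 5*(4*k**3 + 51*k**2 + 205*k + 254)/(k**8 + 34*k**7 + 492*k**6 + 3942*k**5 + 19023*k**4 + 56184*k**3 + 98084*k**2 + 91040*k + 33600)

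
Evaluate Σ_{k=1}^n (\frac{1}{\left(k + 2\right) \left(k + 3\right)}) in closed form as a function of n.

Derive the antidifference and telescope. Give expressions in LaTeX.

S(n) = \frac{n}{3 \left(n + 3\right)}

t_(k+1)/t_k = (k + 2)/(k + 4).
Normal form (A,B,C) = (k + 2, k + 4, 1).
Need (k + 2)·f(k+1) − (k + 3)·f(k) = 1.
From deg A=1, deg B=1, deg C=0: d=1.
Solve for f: f(k) = k/2 (degree 1 ≤ 1).
Then R = B(k−1)f/C = k*(k + 3)/2, so s_k = R(k)·t_k = k/(2*(k + 2)).
s_(k+1) − s_k = 1/(k**2 + 5*k + 6) = t_k.
s_(n+1) = (n + 1)/(2*(n + 3)) and s_(1) = 1/6, so S(n) = n/(3*(n + 3)).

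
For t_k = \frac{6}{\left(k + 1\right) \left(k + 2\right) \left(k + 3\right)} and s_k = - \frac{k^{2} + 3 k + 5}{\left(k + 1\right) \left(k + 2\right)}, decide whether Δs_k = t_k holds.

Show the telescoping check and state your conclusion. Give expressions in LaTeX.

s_(k+1) = (-3*k - (k + 1)**2 - 8)/((k + 2)*(k + 3))
s_(k+1) − s_k = 6/(k**3 + 6*k**2 + 11*k + 6)
(s_(k+1) − s_k) − t_k = 0

valid; difference matches t_k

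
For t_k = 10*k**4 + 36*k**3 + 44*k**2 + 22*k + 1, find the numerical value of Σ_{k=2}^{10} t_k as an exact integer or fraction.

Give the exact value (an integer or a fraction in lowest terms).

Σ = 380277

t_(k+1)/t_k = (10*k**4 + 76*k**3 + 212*k**2 + 258*k + 113)/(10*k**4 + 36*k**3 + 44*k**2 + 22*k + 1).
Take A(k)=1, B(k)=1, C(k)=k**4 + 18*k**3/5 + 22*k**2/5 + 11*k/5 + 1/10.
f must satisfy (1)·f(k+1) − (1)·f(k) = k**4 + 18*k**3/5 + 22*k**2/5 + 11*k/5 + 1/10.
From deg A=0, deg B=0, deg C=4: d=5.
Match coefficients ⇒ f(k) = k*(2*k**4 + 4*k**3 - 2*k - 3)/10.
So s_k = (B(k−1)f/C)·t_k = (k*(2*k**4 + 4*k**3 - 2*k - 3)/(10*k**4 + 36*k**3 + 44*k**2 + 22*k + 1))·t_k = k*(2*k**4 + 4*k**3 - 2*k - 3).
Check: Δs_k = 10*k**4 + 36*k**3 + 44*k**2 + 22*k + 1. ✓
Sum = s_(11) − s_(2); s_(11) = 380391, s_(2) = 114 ⇒ 380277.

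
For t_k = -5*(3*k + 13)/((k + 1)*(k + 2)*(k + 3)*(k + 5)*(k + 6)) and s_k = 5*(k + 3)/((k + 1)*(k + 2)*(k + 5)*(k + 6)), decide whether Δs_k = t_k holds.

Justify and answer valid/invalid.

s_(k+1) = 5*(k + 4)/((k + 2)*(k + 3)*(k + 6)*(k + 7))
s_(k+1) − s_k = 5*(-3*k**2 - 22*k - 43)/(k**6 + 24*k**5 + 226*k**4 + 1056*k**3 + 2545*k**2 + 2952*k + 1260)
(s_(k+1) − s_k) − t_k = 60*(k + 4)/(k**6 + 24*k**5 + 226*k**4 + 1056*k**3 + 2545*k**2 + 2952*k + 1260)

Invalid: residual 60*(k + 4)/(k**6 + 24*k**5 + 226*k**4 + 1056*k**3 + 2545*k**2 + 2952*k + 1260) ≠ 0.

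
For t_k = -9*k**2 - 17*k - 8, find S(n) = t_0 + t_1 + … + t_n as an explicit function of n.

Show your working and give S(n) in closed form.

S(n) = -3*n**3 - 13*n**2 - 18*n - 8

r(k) = (9*k**2 + 35*k + 34)/(9*k**2 + 17*k + 8) after simplifying.
Take A(k)=1, B(k)=1, C(k)=k**2 + 17*k/9 + 8/9.
Set up (1)·f(k+1) − (1)·f(k) − (k**2 + 17*k/9 + 8/9) = 0.
deg f ≤ 3 (via 0,0,2).
Coefficient equations give f(k) = k*(k + 1)*(3*k + 1)/9.
R(k) = B(k−1)·f(k)/C(k) = k*(3*k + 1)/(9*k + 8); s_k = R·t_k = k*(-3*k**2 - 4*k - 1).
Check: Δs_k = -9*k**2 - 17*k - 8. ✓
s_(n+1) = -3*n**3 - 13*n**2 - 18*n - 8 and s_(0) = 0, so S(n) = -3*n**3 - 13*n**2 - 18*n - 8.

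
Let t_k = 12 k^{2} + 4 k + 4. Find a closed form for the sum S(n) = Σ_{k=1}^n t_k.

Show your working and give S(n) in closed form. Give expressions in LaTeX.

Compute t_(k+1)/t_k: get (k + 3*(k + 1)**2 + 2)/(3*k**2 + k + 1).
So A=1 and B=1, with C=k**2 + k/3 + 1/3.
Need (1)·f(k+1) − (1)·f(k) = k**2 + k/3 + 1/3.
d = 3 from the (0,0,2) case.
Coefficient equations give f(k) = k*(k**2 - k + 1)/3.
Then R = B(k−1)f/C = k*(k**2 - k + 1)/(3*k**2 + k + 1), so s_k = R(k)·t_k = 4*k*(k**2 - k + 1).
s_(k+1) − s_k = 12*k**2 + 4*k + 4 = t_k.
Telescope: S(n) = s_(n+1) − s_(1) = 4*n**3 + 8*n**2 + 8*n + 4 − (4) = 4*n*(n**2 + 2*n + 2).

S(n) = 4 n \left(n^{2} + 2 n + 2\right)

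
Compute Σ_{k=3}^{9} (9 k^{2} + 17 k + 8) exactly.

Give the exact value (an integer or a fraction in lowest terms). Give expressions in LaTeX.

Σ = 3290

Ratio r(k) = (9*k**2 + 35*k + 34)/(9*k**2 + 17*k + 8).
Take A(k)=1, B(k)=1, C(k)=k**2 + 17*k/9 + 8/9.
Solve (1)·f(k+1) − (1)·f(k) = k**2 + 17*k/9 + 8/9.
Bound: deg f ≤ 3.
Match coefficients ⇒ f(k) = k*(k + 1)*(3*k + 1)/9.
So s_k = (B(k−1)f/C)·t_k = (k*(3*k + 1)/(9*k + 8))·t_k = k*(3*k**2 + 4*k + 1).
Verify: 9*k**2 + 17*k + 8 matches t_k.
Telescoping: Σ = s_(10) − s_(3) = 3410 − (120) = 3290.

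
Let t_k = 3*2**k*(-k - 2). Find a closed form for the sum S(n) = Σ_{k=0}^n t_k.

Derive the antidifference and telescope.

S(n) = 6*2**n*(-n - 1)

The ratio is 2*(k + 3)/(k + 2).
So A=2 and B=1, with C=k + 2.
Set up (2)·f(k+1) − (1)·f(k) − (k + 2) = 0.
Degrees (0,0,1) ⇒ d ≤ 1.
Coefficient equations give f(k) = k.
R(k) = B(k−1)·f(k)/C(k) = k/(k + 2); s_k = R·t_k = -3*2**k*k.
Verify: 3*2**k*(-k - 2) matches t_k.
s_(n+1) = 6*2**n*(-n - 1) and s_(0) = 0, so S(n) = 6*2**n*(-n - 1).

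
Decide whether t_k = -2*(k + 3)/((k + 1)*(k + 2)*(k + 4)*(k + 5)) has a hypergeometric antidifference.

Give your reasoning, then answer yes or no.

r(k) = (k + 1)*(k + 4)**2/((k + 3)**2*(k + 6)) after simplifying.
A = k + 1, B = k + 6, C = k**2 + 6*k + 9.
Set up (k + 1)·f(k+1) − (k + 5)·f(k) − (k**2 + 6*k + 9) = 0.
d = 4 from the (1,1,2) case.
A polynomial solution: f(k) = k*(k + 2)*(k + 3)*(k + 5)/8.
Certificate R = B(k−1)f/C = k*(k + 2)*(k + 5)**2/(8*(k + 3)) gives s_k = k*(-k - 5)/(4*(k**2 + 5*k + 4)).
Δs = 2*(-k - 3)/(k**4 + 12*k**3 + 49*k**2 + 78*k + 40), as required.

Yes. s_k = k*(-k - 5)/(4*(k**2 + 5*k + 4)).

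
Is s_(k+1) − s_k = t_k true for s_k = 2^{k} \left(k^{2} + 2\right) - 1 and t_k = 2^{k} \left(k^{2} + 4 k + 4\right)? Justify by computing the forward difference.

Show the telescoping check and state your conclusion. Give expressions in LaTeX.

Valid: the claim telescopes to t_k.

s_(k+1) = 2**(k + 1)*((k + 1)**2 + 2) - 1
s_(k+1) − s_k = 2**k*(k**2 + 4*k + 4)
(s_(k+1) − s_k) − t_k = 0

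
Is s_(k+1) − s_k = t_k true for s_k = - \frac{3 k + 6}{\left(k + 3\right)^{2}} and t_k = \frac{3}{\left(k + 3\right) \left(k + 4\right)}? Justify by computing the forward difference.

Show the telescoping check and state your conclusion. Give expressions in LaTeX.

s_(k+1) = 3*(-k - 3)/(k + 4)**2
s_(k+1) − s_k = 3*(k**2 + 5*k + 5)/(k**4 + 14*k**3 + 73*k**2 + 168*k + 144)
(s_(k+1) − s_k) − t_k = 3*(-2*k - 7)/(k**4 + 14*k**3 + 73*k**2 + 168*k + 144)

Invalid: residual \frac{3 \left(- 2 k - 7\right)}{k^{4} + 14 k^{3} + 73 k^{2} + 168 k + 144} ≠ 0.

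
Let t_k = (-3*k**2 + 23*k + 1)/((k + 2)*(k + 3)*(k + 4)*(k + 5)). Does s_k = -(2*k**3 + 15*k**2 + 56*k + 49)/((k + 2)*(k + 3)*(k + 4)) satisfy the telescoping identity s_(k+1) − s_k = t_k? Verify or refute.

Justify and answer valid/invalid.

valid (s_(k+1) − s_k reduces to t_k)

s_(k+1) = (-56*k - 2*(k + 1)**3 - 15*(k + 1)**2 - 105)/((k + 3)*(k + 4)*(k + 5))
s_(k+1) − s_k = (-3*k**2 + 23*k + 1)/(k**4 + 14*k**3 + 71*k**2 + 154*k + 120)
(s_(k+1) − s_k) − t_k = 0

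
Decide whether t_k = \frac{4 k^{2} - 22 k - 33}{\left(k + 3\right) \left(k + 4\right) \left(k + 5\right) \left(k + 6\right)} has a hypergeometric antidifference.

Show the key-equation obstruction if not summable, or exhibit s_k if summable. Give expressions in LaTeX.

Ratio r(k) = (k + 3)*(22*k - 4*(k + 1)**2 + 55)/((k + 7)*(-4*k**2 + 22*k + 33)).
Normal form (A,B,C) = (k + 3, k + 7, k**2 - 11*k/2 - 33/4).
f must satisfy (k + 3)·f(k+1) − (k + 6)·f(k) = k**2 - 11*k/2 - 33/4.
deg f ≤ 3 (via 1,1,2).
Match coefficients ⇒ f(k) = -k*(k**2 + 72*k + 92)/60.
Get s_k = R·t_k = k*(-k**2 - 72*k - 92)/(15*(k + 3)*(k + 4)*(k + 5)) with R(k) = B(k−1)f(k)/C(k) = -k*(k + 6)*(k**2 + 72*k + 92)/(15*(4*k**2 - 22*k - 33)).
s_(k+1) − s_k = (4*k**2 - 22*k - 33)/(k**4 + 18*k**3 + 119*k**2 + 342*k + 360) = t_k.

Yes. s_k = \frac{k \left(- k^{2} - 72 k - 92\right)}{15 \left(k + 3\right) \left(k + 4\right) \left(k + 5\right)}.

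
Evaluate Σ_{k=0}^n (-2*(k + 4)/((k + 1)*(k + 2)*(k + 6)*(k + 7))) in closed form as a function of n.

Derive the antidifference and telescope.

S(n) = (-n**2 - 9*n - 8)/(6*(n**2 + 9*n + 14))

Step 1: r(k) = (k + 1)*(k + 5)*(k + 6)/((k + 3)*(k + 4)*(k + 8)).
Factor: A=k + 1; B=k + 8; C=k**4 + 16*k**3 + 95*k**2 + 248*k + 240.
Need (k + 1)·f(k+1) − (k + 7)·f(k) = k**4 + 16*k**3 + 95*k**2 + 248*k + 240.
d = 6 from the (1,1,4) case.
Solving with deg f ≤ 6: f(k) = k*(k + 2)*(k + 3)*(k + 4)*(k + 5)*(k + 7)/12.
R(k) = B(k−1)·f(k)/C(k) = k*(k + 2)*(k + 7)**2/(12*(k + 4)); s_k = R·t_k = k*(-k - 7)/(6*(k**2 + 7*k + 6)).
s_(k+1) − s_k = 2*(-k - 4)/(k**4 + 16*k**3 + 83*k**2 + 152*k + 84) = t_k.
Telescope: S(n) = s_(n+1) − s_(0) = (-n**2 - 9*n - 8)/(6*(n**2 + 9*n + 14)) − (0) = (-n**2 - 9*n - 8)/(6*(n**2 + 9*n + 14)).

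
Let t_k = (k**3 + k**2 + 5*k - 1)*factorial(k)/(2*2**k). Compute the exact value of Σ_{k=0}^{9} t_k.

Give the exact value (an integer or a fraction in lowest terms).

Step 1: r(k) = (k + 1)*(5*k + (k + 1)**3 + (k + 1)**2 + 4)/(2*(k**3 + k**2 + 5*k - 1)).
A = k/2 + 1/2, B = 1, C = k**3 + k**2 + 5*k - 1.
Set up (k/2 + 1/2)·f(k+1) − (1)·f(k) − (k**3 + k**2 + 5*k - 1) = 0.
deg f ≤ 2 (via 1,0,3).
A polynomial solution: f(k) = 2*(k**2 + 2).
R(k) = B(k−1)·f(k)/C(k) = 2*(k**2 + 2)/(k**3 + k**2 + 5*k - 1); s_k = R·t_k = (k**2 + 2)*factorial(k)/2**k.
Check: Δs_k = (k**3 + k**2 + 5*k - 1)*factorial(k)/(2*2**k). ✓
Evaluate s at k=10 and k=0: 722925/2 and 2; difference 722921/2.

Σ = 722921/2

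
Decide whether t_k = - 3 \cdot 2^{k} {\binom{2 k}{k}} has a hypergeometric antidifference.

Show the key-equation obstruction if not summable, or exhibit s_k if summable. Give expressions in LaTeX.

No. Not Gosper-summable.

t_(k+1)/t_k = 4*(2*k + 1)/(k + 1).
Normal form (A,B,C) = (8*k + 4, k + 1, 1).
Key eq: (8*k + 4)·f(k+1) = (k)·f(k) + (1).
From deg A=1, deg B=1, deg C=0: d=-1.
Negative degree bound (-1): no f exists, t_k not Gosper-summable.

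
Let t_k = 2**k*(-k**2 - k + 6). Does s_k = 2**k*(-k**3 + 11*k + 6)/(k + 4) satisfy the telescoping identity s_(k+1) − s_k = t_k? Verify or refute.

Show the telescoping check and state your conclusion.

s_(k+1) = 2**(k + 1)*(11*k - (k + 1)**3 + 17)/(k + 5)
s_(k+1) − s_k = 2**k*(-k**4 - 9*k**3 - 19*k**2 + 35*k + 98)/(k**2 + 9*k + 20)
(s_(k+1) − s_k) − t_k = 2**k*(k**3 + 4*k**2 + k - 22)/(k**2 + 9*k + 20)

Invalid: residual 2**k*(k**3 + 4*k**2 + k - 22)/(k**2 + 9*k + 20) ≠ 0.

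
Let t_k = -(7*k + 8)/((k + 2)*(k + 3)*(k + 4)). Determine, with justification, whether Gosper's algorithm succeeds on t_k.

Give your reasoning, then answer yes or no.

Yes. s_k = k*(-11*k - 13)/(6*(k + 2)*(k + 3)).

Compute t_(k+1)/t_k: get (k + 2)*(7*k + 15)/((k + 5)*(7*k + 8)).
Take A(k)=k + 2, B(k)=k + 5, C(k)=k + 8/7.
f must satisfy (k + 2)·f(k+1) − (k + 4)·f(k) = k + 8/7.
Bound: deg f ≤ 2.
A polynomial solution: f(k) = k*(11*k + 13)/42.
Certificate R = B(k−1)f/C = k*(k + 4)*(11*k + 13)/(6*(7*k + 8)) gives s_k = k*(-11*k - 13)/(6*(k + 2)*(k + 3)).
Δs = (-7*k - 8)/(k**3 + 9*k**2 + 26*k + 24), as required.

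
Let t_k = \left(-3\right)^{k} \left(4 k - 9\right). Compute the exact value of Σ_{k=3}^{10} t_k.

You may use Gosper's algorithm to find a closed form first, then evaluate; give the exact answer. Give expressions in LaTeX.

Σ = 1417176

Step 1: r(k) = 3*(5 - 4*k)/(4*k - 9).
Gosper form: A/B · C(k+1)/C(k) with A=-3, B=1, C=k - 9/4.
Solve (-3)·f(k+1) − (1)·f(k) = k - 9/4.
deg f ≤ 1 (via 0,0,1).
Solve for f: f(k) = -(k - 3)/4 (degree 1 ≤ 1).
Then R = B(k−1)f/C = -(k - 3)/(4*k - 9), so s_k = R(k)·t_k = (-3)**k*(3 - k).
Verify: (-3)**k*(4*k - 9) matches t_k.
Telescoping: Σ = s_(11) − s_(3) = 1417176 − (0) = 1417176.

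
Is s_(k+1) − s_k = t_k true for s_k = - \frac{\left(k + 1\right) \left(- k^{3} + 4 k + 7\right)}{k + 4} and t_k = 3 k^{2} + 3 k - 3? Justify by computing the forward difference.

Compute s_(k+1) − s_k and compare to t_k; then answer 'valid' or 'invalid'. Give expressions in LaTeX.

s_(k+1) = -(k + 2)*(4*k - (k + 1)**3 + 11)/(k + 5)
s_(k+1) − s_k = 3*(k**4 + 8*k**3 + 13*k**2 - 2*k - 15)/(k**2 + 9*k + 20)
(s_(k+1) − s_k) − t_k = 3*(-2*k**3 - 15*k**2 - 13*k + 5)/(k**2 + 9*k + 20)

Invalid: residual \frac{3 \left(- 2 k^{3} - 15 k^{2} - 13 k + 5\right)}{k^{2} + 9 k + 20} ≠ 0.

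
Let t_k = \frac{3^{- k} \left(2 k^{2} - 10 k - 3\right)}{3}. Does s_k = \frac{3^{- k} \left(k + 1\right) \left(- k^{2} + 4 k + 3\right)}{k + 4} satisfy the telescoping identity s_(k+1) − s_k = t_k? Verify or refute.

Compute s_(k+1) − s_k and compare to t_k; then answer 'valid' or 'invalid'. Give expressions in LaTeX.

Invalid: residual \frac{3^{- k} \left(- 2 k^{3} - k^{2} + 55 k + 21\right)}{k^{2} + 9 k + 20} ≠ 0.

s_(k+1) = (-k**3 + 10*k + 12)/(3*3**k*(k + 5))
s_(k+1) − s_k = (2*k**4 + 2*k**3 - 56*k**2 - 62*k + 3)/(3*3**k*(k**2 + 9*k + 20))
(s_(k+1) − s_k) − t_k = (-2*k**3 - k**2 + 55*k + 21)/(3**k*(k**2 + 9*k + 20))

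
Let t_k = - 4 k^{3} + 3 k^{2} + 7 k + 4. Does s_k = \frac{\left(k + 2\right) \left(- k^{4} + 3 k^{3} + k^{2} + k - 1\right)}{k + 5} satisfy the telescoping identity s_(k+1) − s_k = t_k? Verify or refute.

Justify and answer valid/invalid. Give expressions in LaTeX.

Invalid: residual \frac{3 \left(3 k^{4} + 20 k^{3} - 21 k^{2} - 38 k - 21\right)}{k^{2} + 11 k + 30} ≠ 0.

s_(k+1) = (k + 3)*(k - (k + 1)**4 + 3*(k + 1)**3 + (k + 1)**2)/(k + 6)
s_(k+1) − s_k = (-4*k**5 - 32*k**4 - 20*k**3 + 108*k**2 + 140*k + 57)/(k**2 + 11*k + 30)
(s_(k+1) − s_k) − t_k = 3*(3*k**4 + 20*k**3 - 21*k**2 - 38*k - 21)/(k**2 + 11*k + 30)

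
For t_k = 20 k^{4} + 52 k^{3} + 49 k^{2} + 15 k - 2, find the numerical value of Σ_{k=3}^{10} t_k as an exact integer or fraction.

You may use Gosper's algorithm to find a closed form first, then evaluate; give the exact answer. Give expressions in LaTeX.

Σ = 682536

Ratio r(k) = (20*k**4 + 132*k**3 + 325*k**2 + 349*k + 134)/(20*k**4 + 52*k**3 + 49*k**2 + 15*k - 2).
A = 1, B = 1, C = k**4 + 13*k**3/5 + 49*k**2/20 + 3*k/4 - 1/10.
Need (1)·f(k+1) − (1)·f(k) = k**4 + 13*k**3/5 + 49*k**2/20 + 3*k/4 - 1/10.
Bound: deg f ≤ 5.
Coefficient equations give f(k) = k*(k + 1)*(4*k**3 - k**2 - 2*k - 2)/20.
Get s_k = R·t_k = k*(4*k**4 + 3*k**3 - 3*k**2 - 4*k - 2) with R(k) = B(k−1)f(k)/C(k) = k*(4*k**3 - k**2 - 2*k - 2)/(20*k**3 + 32*k**2 + 17*k - 2).
Verify: 20*k**4 + 52*k**3 + 49*k**2 + 15*k - 2 matches t_k.
Σ_(k=3)^(10) t_k = s_(11) − s_(3) = 683628 − (1092) = 682536.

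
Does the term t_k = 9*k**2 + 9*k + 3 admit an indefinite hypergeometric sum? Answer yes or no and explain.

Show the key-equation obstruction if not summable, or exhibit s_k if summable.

Step 1: r(k) = (3*k**2 + 9*k + 7)/(3*k**2 + 3*k + 1).
So A=1 and B=1, with C=k**2 + k + 1/3.
Set up (1)·f(k+1) − (1)·f(k) − (k**2 + k + 1/3) = 0.
d = 3 from the (0,0,2) case.
Solving with deg f ≤ 3: f(k) = k**3/3.
So s_k = (B(k−1)f/C)·t_k = (k**3/(3*k**2 + 3*k + 1))·t_k = 3*k**3.
s_(k+1) − s_k = -3*k**3 + 3*(k + 1)**3 = t_k.

Yes. s_k = 3*k**3.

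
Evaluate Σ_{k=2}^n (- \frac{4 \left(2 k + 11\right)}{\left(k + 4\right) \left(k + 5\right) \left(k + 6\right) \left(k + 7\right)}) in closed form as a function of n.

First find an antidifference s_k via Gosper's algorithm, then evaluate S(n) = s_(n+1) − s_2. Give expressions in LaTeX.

S(n) = \frac{- n^{2} - 12 n + 13}{12 \left(n^{2} + 12 n + 35\right)}

Compute t_(k+1)/t_k: get (k + 4)*(2*k + 13)/((k + 8)*(2*k + 11)).
Factor: A=k + 4; B=k + 8; C=k + 11/2.
Set up (k + 4)·f(k+1) − (k + 7)·f(k) − (k + 11/2) = 0.
From deg A=1, deg B=1, deg C=1: d=3.
Solving with deg f ≤ 3: f(k) = k*(k + 5)*(k + 10)/48.
Then R = B(k−1)f/C = k*(k + 5)*(k + 7)*(k + 10)/(24*(2*k + 11)), so s_k = R(k)·t_k = k*(-k - 10)/(6*(k**2 + 10*k + 24)).
Check: Δs_k = 4*(-2*k - 11)/(k**4 + 22*k**3 + 179*k**2 + 638*k + 840). ✓
Telescope: S(n) = s_(n+1) − s_(2) = (-n**2 - 12*n - 11)/(6*(n**2 + 12*n + 35)) − (-1/12) = (-n**2 - 12*n + 13)/(12*(n**2 + 12*n + 35)).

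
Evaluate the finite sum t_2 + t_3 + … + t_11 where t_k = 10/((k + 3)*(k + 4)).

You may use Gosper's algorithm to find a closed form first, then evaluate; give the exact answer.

Σ = 4/3

Ratio r(k) = (k + 3)/(k + 5).
Take A(k)=k + 3, B(k)=k + 5, C(k)=1.
Key eq: (k + 3)·f(k+1) = (k + 4)·f(k) + (1).
deg f ≤ 1 (via 1,1,0).
Coefficient equations give f(k) = k/3.
Get s_k = R·t_k = 10*k/(3*(k + 3)) with R(k) = B(k−1)f(k)/C(k) = k*(k + 4)/3.
s_(k+1) − s_k = 10/(k**2 + 7*k + 12) = t_k.
Telescoping: Σ = s_(12) − s_(2) = 8/3 − (4/3) = 4/3.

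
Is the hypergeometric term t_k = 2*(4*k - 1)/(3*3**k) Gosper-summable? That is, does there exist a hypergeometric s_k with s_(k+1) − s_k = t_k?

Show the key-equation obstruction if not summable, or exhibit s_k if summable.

Yes. s_k = (-4*k - 1)/3**k.

The ratio is (4*k + 3)/(3*(4*k - 1)).
Gosper form: A/B · C(k+1)/C(k) with A=1/3, B=1, C=k - 1/4.
f must satisfy (1/3)·f(k+1) − (1)·f(k) = k - 1/4.
deg f ≤ 1 (via 0,0,1).
Solve for f: f(k) = -3*(4*k + 1)/8 (degree 1 ≤ 1).
Get s_k = R·t_k = (-4*k - 1)/3**k with R(k) = B(k−1)f(k)/C(k) = -3*(4*k + 1)/(2*(4*k - 1)).
s_(k+1) − s_k = 2*(4*k - 1)/(3*3**k) = t_k.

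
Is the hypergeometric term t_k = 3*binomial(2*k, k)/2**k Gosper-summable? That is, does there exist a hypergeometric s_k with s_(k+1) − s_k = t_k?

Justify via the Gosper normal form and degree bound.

Compute t_(k+1)/t_k: get (2*k + 1)/(k + 1).
A = 2*k + 1, B = k + 1, C = 1.
Need (2*k + 1)·f(k+1) − (k)·f(k) = 1.
From deg A=1, deg B=1, deg C=0: d=-1.
Bound -1 < 0, so the key equation has no polynomial solution.

No — t_k has no hypergeometric antidifference.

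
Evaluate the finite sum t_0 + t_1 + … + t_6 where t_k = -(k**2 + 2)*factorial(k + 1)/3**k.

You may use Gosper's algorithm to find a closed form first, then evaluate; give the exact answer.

Σ = -31360/81

The ratio is (k + 2)*((k + 1)**2 + 2)/(3*(k**2 + 2)).
Gosper form: A/B · C(k+1)/C(k) with A=k/3 + 2/3, B=1, C=k**2 + 2.
Solve (k/3 + 2/3)·f(k+1) − (1)·f(k) = k**2 + 2.
From deg A=1, deg B=0, deg C=2: d=1.
Coefficient equations give f(k) = 3*k.
Certificate R = B(k−1)f/C = 3*k/(k**2 + 2) gives s_k = -3**(1 - k)*k*factorial(k + 1).
s_(k+1) − s_k = -(k**2 + 2)*factorial(k + 1)/3**k = t_k.
Evaluate s at k=7 and k=0: -31360/81 and 0; difference -31360/81.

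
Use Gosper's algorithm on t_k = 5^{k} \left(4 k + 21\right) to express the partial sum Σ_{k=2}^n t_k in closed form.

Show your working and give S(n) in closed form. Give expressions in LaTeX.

S(n) = 5 \cdot 5^{n} n + 25 \cdot 5^{n} - 150

r(k) = 5*(4*k + 25)/(4*k + 21) after simplifying.
Take A(k)=5, B(k)=1, C(k)=k + 21/4.
Key eq: (5)·f(k+1) = (1)·f(k) + (k + 21/4).
Bound: deg f ≤ 1.
Solve for f: f(k) = (k + 4)/4 (degree 1 ≤ 1).
Get s_k = R·t_k = 5**k*(k + 4) with R(k) = B(k−1)f(k)/C(k) = (k + 4)/(4*k + 21).
Δs = 5**k*(4*k + 21), as required.
Evaluate: s_(n+1) = 5**(n + 1)*(n + 5); subtract s_(2) = 150 ⇒ S(n) = 5*5**n*n + 25*5**n - 150.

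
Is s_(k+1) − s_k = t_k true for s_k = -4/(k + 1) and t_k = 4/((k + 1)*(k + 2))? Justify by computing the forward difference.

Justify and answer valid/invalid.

s_(k+1) = -4/(k + 2)
s_(k+1) − s_k = 4/((k + 1)*(k + 2))
(s_(k+1) − s_k) − t_k = 0

Valid — Δs_k = t_k.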